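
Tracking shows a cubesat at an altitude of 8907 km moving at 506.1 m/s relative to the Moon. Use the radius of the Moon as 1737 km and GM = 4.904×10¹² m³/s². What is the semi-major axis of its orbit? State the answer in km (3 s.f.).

a ≈ 7370 km

r = 1737 + 8907 = 10644 km = 1.064×10⁷ m.
Specific orbital energy ε = v²/2 − μ/r = (506.1)²/2 − 4.904×10¹²/1.064×10⁷ = -3.327×10⁵ J/kg.
Since ε = −μ/(2a), a = −μ/(2ε) = 7.371×10⁶ m = 7370.9 km.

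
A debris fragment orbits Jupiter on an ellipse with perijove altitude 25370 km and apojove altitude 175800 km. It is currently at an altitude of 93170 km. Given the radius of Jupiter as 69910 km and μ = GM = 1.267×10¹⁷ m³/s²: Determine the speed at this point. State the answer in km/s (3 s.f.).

r_p = 69910 + 25370 = 95280 km = 9.5280×10⁷ m.
r_a = 69910 + 175800 = 245710 km = 2.4571×10⁸ m.
r = 69910 + 93170 = 1.6308×10⁵ km = 1.631×10⁸ m.
Semi-major axis a = (r_p + r_a)/2 = 1.7050×10⁵ km = 1.705×10⁸ m.
Vis-viva: v² = μ(2/r − 1/a) = 1.267×10¹⁷ × (1.226×10⁻⁸ − 5.865×10⁻⁹) = 8.107×10⁸ m²/s².
v = 28470 m/s = 28.47 km/s.

v ≈ 28.5 km/s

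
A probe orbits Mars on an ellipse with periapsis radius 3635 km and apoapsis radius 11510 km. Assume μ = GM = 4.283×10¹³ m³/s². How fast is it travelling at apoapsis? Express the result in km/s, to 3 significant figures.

Semi-major axis a = (r_p + r_a)/2 = 7572.5 km = 7.572×10⁶ m.
Vis-viva: v² = μ(2/r − 1/a) = 4.283×10¹³ × (1.738×10⁻⁷ − 1.321×10⁻⁷) = 1.786×10⁶ m²/s².
v = 1336 m/s = 1.336 km/s.

v ≈ 1.34 km/s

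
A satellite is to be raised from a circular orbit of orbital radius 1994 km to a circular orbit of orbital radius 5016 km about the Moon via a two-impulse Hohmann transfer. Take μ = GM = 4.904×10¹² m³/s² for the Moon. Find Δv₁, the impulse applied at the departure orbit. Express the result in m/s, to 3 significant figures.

Δv ≈ 308 m/s

r₁ = 1994 km = 1.994×10⁶ m.
r₂ = 5016 km = 5.016×10⁶ m.
Transfer ellipse a_t = (r₁ + r₂)/2 = 3.505×10⁶ m.
At r₁: circular v_c1 = √(μ/r₁) = 1568 m/s; transfer-perilune v_p = √[μ(2/r₁ − 1/a_t)] = 1876 m/s.
Δv₁ = v_p − v_c1 = 307.8 m/s.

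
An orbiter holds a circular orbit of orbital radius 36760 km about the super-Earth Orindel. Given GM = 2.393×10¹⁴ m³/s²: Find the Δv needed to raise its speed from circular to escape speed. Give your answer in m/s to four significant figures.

Δv ≈ 1057 m/s

r = 36760 km = 3.676×10⁷ m.
Circular speed v_c = √(μ/r) = 2551 m/s.
Escape speed v_esc = √(2μ/r) = √2 × v_c = 3608 m/s.
Δv = v_esc − v_c = 1057 m/s.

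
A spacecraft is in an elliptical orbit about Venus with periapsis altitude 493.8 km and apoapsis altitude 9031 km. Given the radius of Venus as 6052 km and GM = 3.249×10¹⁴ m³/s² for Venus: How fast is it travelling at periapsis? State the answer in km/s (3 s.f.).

r_p = 6052 + 493.8 = 6545.8 km = 6.5458×10⁶ m.
r_a = 6052 + 9031 = 15083 km = 1.5083×10⁷ m.
Semi-major axis a = (r_p + r_a)/2 = 10814 km = 1.081×10⁷ m.
Vis-viva: v² = μ(2/r − 1/a) = 3.249×10¹⁴ × (3.055×10⁻⁷ − 9.247×10⁻⁸) = 6.923×10⁷ m²/s².
v = 8320 m/s = 8.320 km/s.

v ≈ 8.32 km/s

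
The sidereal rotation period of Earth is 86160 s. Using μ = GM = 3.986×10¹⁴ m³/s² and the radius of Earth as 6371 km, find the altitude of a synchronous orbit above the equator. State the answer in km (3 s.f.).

h_sync ≈ 35800 km

A synchronous orbit has period T, so by Kepler's third law a = (μT²/4π²)^(1/3).
μT²/4π² = 3.986×10¹⁴ × (8.616×10⁴)² / 39.48 = 7.495×10²² m³.
a = 4.216×10⁷ m = 42163 km.
Altitude h = a − R = 42163 − 6371 = 35792 km.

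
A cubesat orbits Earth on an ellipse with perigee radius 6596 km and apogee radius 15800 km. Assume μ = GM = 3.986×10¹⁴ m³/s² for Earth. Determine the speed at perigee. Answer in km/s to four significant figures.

v ≈ 9.234 km/s

Semi-major axis a = (r_p + r_a)/2 = 11198 km = 1.120×10⁷ m.
Vis-viva: v² = μ(2/r − 1/a) = 3.986×10¹⁴ × (3.032×10⁻⁷ − 8.930×10⁻⁸) = 8.527×10⁷ m²/s².
v = 9234 m/s = 9.234 km/s.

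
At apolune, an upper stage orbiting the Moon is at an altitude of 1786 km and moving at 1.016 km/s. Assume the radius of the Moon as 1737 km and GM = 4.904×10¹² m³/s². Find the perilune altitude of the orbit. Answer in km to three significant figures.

r_a = 1737 + 1786 = 3523.0 km = 3.523×10⁶ m.
Specific energy ε = v²/2 − μ/r = -8.759×10⁵ J/kg, so a = −μ/(2ε) = 2.800×10⁶ m.
The apsides satisfy r_p + r_a = 2a, so the perilune radius is 2a − r_a = 2.076×10⁶ m = 2076.0 km.
Perilune altitude = 2076.0 − 1737 = 339.02 km.

perilune altitude ≈ 339 km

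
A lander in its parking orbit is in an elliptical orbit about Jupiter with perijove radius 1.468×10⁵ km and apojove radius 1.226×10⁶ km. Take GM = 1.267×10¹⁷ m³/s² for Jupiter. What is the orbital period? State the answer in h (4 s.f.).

T ≈ 88.18 h

Semi-major axis a = (r_p + r_a)/2 = (1.4680×10⁵ + 1.2260×10⁶)/2 = 6.8640×10⁵ km = 6.864×10⁸ m.
By Kepler's third law T = 2π√(a³/μ) = 2π × 5.052×10⁴ = 3.174×10⁵ s.
= 88.18 h.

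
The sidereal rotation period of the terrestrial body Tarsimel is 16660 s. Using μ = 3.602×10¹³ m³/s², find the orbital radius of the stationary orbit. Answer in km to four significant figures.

A synchronous orbit has period T, so by Kepler's third law a = (μT²/4π²)^(1/3).
μT²/4π² = 3.602×10¹³ × (1.666×10⁴)² / 39.48 = 2.532×10²⁰ m³.
a = 6.327×10⁶ m = 6326.7 km.

r_sync ≈ 6327 km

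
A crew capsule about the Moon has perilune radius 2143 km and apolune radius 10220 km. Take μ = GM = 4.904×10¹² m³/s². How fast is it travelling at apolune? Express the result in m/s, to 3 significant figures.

v ≈ 408 m/s

Semi-major axis a = (r_p + r_a)/2 = 6181.5 km = 6.182×10⁶ m.
Vis-viva: v² = μ(2/r − 1/a) = 4.904×10¹² × (1.957×10⁻⁷ − 1.618×10⁻⁷) = 1.664×10⁵ m²/s².
v = 407.9 m/s.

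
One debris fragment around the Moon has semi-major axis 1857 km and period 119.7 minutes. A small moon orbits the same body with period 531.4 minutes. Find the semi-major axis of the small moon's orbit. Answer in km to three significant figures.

Kepler's third law: a³ ∝ T², so a₂ = a₁ (T₂/T₁)^(2/3).
T₂/T₁ = 4.439, (T₂/T₁)^(2/3) = 2.701.
a₂ = 1857 × 2.701 = 5016 km.

a₂ ≈ 5020 km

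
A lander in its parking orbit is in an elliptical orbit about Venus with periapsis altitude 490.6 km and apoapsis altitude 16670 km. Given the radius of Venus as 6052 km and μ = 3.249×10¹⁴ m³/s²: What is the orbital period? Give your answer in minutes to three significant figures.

T ≈ 325 minutes

r_p = 6052 + 490.6 = 6542.6 km = 6.5426×10⁶ m.
r_a = 6052 + 16670 = 22722 km = 2.2722×10⁷ m.
Semi-major axis a = (r_p + r_a)/2 = (6542.6 + 22722)/2 = 14632 km = 1.463×10⁷ m.
By Kepler's third law T = 2π√(a³/μ) = 2π × 3.105×10³ = 1.951×10⁴ s.
= 325.2 minutes.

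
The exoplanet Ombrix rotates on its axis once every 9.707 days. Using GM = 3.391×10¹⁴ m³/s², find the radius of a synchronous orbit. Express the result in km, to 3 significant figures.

r_sync ≈ 1.82×10⁵ km

T = 9.707 days = 8.387×10⁵ s.
A synchronous orbit has period T, so by Kepler's third law a = (μT²/4π²)^(1/3).
μT²/4π² = 3.391×10¹⁴ × (8.387×10⁵)² / 39.48 = 6.042×10²⁴ m³.
a = 1.821×10⁸ m = 1.8213×10⁵ km.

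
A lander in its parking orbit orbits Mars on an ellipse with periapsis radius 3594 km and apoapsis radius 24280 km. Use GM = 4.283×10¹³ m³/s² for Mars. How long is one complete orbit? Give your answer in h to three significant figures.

Semi-major axis a = (r_p + r_a)/2 = (3594.0 + 24280)/2 = 13937 km = 1.394×10⁷ m.
By Kepler's third law T = 2π√(a³/μ) = 2π × 7.950×10³ = 4.995×10⁴ s.
= 13.88 h.

T ≈ 13.9 h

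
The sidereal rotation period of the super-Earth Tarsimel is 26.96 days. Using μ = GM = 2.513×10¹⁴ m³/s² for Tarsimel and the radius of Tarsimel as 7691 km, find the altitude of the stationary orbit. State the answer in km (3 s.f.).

T = 26.96 days = 2.329×10⁶ s.
A synchronous orbit has period T, so by Kepler's third law a = (μT²/4π²)^(1/3).
μT²/4π² = 2.513×10¹⁴ × (2.329×10⁶)² / 39.48 = 3.454×10²⁵ m³.
a = 3.257×10⁸ m = 3.2566×10⁵ km.
Altitude h = a − R = 3.2566×10⁵ − 7691 = 3.1797×10⁵ km.

h_sync ≈ 3.18×10⁵ km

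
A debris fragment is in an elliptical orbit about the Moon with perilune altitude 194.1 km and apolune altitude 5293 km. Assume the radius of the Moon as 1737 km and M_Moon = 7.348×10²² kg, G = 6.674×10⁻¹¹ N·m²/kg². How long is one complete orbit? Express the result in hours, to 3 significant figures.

T ≈ 7.47 hours

μ = GM = 6.674×10⁻¹¹ × 7.348×10²² = 4.904×10¹² m³/s².
r_p = 1737 + 194.1 = 1931.1 km = 1.9311×10⁶ m.
r_a = 1737 + 5293 = 7030.0 km = 7.0300×10⁶ m.
Semi-major axis a = (r_p + r_a)/2 = (1931.1 + 7030.0)/2 = 4480.6 km = 4.481×10⁶ m.
By Kepler's third law T = 2π√(a³/μ) = 2π × 4.283×10³ = 2.691×10⁴ s.
= 7.475 hours.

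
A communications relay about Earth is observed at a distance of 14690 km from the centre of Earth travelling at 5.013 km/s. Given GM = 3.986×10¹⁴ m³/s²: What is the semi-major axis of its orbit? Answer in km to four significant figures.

r = 1.469×10⁷ m.
Specific orbital energy ε = v²/2 − μ/r = (5013)²/2 − 3.986×10¹⁴/1.469×10⁷ = -1.457×10⁷ J/kg.
Since ε = −μ/(2a), a = −μ/(2ε) = 1.368×10⁷ m = 13680 km.

a ≈ 13680 km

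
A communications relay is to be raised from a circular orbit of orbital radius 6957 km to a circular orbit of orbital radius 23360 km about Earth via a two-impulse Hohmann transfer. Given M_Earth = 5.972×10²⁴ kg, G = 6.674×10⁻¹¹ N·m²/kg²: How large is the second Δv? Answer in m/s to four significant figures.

Δv ≈ 1332 m/s

μ = GM = 6.674×10⁻¹¹ × 5.972×10²⁴ = 3.986×10¹⁴ m³/s².
r₁ = 6957 km = 6.957×10⁶ m.
r₂ = 23360 km = 2.336×10⁷ m.
Transfer ellipse a_t = (r₁ + r₂)/2 = 1.516×10⁷ m.
At r₁: circular v_c1 = √(μ/r₁) = 7569 m/s; transfer-perigee v_p = √[μ(2/r₁ − 1/a_t)] = 9396 m/s.
At r₂: circular v_c2 = √(μ/r₂) = 4131 m/s; transfer-apogee v_a = √[μ(2/r₂ − 1/a_t)] = 2798 m/s.
Δv₂ = v_c2 − v_a = 1332 m/s.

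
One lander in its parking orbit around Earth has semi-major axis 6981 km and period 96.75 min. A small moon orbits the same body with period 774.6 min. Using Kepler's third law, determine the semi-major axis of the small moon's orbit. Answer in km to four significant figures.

Kepler's third law: a³ ∝ T², so a₂ = a₁ (T₂/T₁)^(2/3).
T₂/T₁ = 8.006, (T₂/T₁)^(2/3) = 4.002.
a₂ = 6981 × 4.002 = 27940 km.

a₂ ≈ 27940 km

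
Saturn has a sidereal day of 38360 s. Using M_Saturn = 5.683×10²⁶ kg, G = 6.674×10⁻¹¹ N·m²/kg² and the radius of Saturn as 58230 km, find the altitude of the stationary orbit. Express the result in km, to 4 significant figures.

h_sync ≈ 54000 km

μ = GM = 6.674×10⁻¹¹ × 5.683×10²⁶ = 3.793×10¹⁶ m³/s².
A synchronous orbit has period T, so by Kepler's third law a = (μT²/4π²)^(1/3).
μT²/4π² = 3.793×10¹⁶ × (3.836×10⁴)² / 39.48 = 1.414×10²⁴ m³.
a = 1.122×10⁸ m = 1.1223×10⁵ km.
Altitude h = a − R = 1.1223×10⁵ − 58230 = 54003 km.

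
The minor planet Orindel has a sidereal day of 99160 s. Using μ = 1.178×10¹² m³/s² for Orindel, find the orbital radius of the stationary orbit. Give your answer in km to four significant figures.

A synchronous orbit has period T, so by Kepler's third law a = (μT²/4π²)^(1/3).
μT²/4π² = 1.178×10¹² × (9.916×10⁴)² / 39.48 = 2.934×10²⁰ m³.
a = 6.645×10⁶ m = 6644.9 km.

r_sync ≈ 6645 km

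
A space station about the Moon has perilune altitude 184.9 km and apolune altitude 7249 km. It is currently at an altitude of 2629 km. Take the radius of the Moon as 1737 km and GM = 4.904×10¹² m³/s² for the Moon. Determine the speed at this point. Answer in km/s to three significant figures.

r_p = 1737 + 184.9 = 1921.9 km = 1.9219×10⁶ m.
r_a = 1737 + 7249 = 8986.0 km = 8.9860×10⁶ m.
r = 1737 + 2629 = 4366.0 km = 4.366×10⁶ m.
Semi-major axis a = (r_p + r_a)/2 = 5453.9 km = 5.454×10⁶ m.
Vis-viva: v² = μ(2/r − 1/a) = 4.904×10¹² × (4.581×10⁻⁷ − 1.834×10⁻⁷) = 1.347×10⁶ m²/s².
v = 1161 m/s = 1.161 km/s.

v ≈ 1.16 km/s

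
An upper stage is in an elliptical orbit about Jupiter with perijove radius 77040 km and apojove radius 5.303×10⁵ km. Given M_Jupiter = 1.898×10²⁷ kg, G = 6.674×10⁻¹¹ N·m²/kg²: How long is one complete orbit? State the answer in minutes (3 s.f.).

T ≈ 1560 minutes

μ = GM = 6.674×10⁻¹¹ × 1.898×10²⁷ = 1.267×10¹⁷ m³/s².
Semi-major axis a = (r_p + r_a)/2 = (77040 + 5.3030×10⁵)/2 = 3.0367×10⁵ km = 3.037×10⁸ m.
By Kepler's third law T = 2π√(a³/μ) = 2π × 1.487×10⁴ = 9.342×10⁴ s.
= 1557 minutes.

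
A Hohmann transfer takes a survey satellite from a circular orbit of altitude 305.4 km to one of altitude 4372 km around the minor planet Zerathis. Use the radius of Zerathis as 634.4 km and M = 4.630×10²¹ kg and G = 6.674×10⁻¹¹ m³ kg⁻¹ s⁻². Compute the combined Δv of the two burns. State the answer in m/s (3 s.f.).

μ = GM = 6.674×10⁻¹¹ × 4.630×10²¹ = 3.090×10¹¹ m³/s².
r₁ = 634.4 + 305.4 = 939.80 km = 9.3980×10⁵ m.
r₂ = 634.4 + 4372 = 5006.4 km = 5.0064×10⁶ m.
Transfer ellipse a_t = (r₁ + r₂)/2 = 2.973×10⁶ m.
At r₁: circular v_c1 = √(μ/r₁) = 573.4 m/s; transfer-periapsis v_p = √[μ(2/r₁ − 1/a_t)] = 744.1 m/s.
Δv₁ = v_p − v_c1 = 170.7 m/s.
At r₂: circular v_c2 = √(μ/r₂) = 248.4 m/s; transfer-apoapsis v_a = √[μ(2/r₂ − 1/a_t)] = 139.7 m/s.
Δv₂ = v_c2 − v_a = 108.8 m/s.
Total Δv = Δv₁ + Δv₂ = 279.4 m/s.

Δv_total ≈ 279 m/s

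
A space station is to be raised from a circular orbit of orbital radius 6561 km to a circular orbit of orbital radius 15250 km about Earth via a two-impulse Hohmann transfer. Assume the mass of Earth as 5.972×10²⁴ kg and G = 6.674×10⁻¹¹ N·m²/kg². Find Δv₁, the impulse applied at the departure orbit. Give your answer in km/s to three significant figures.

Δv ≈ 1.42 km/s

μ = GM = 6.674×10⁻¹¹ × 5.972×10²⁴ = 3.986×10¹⁴ m³/s².
r₁ = 6561 km = 6.561×10⁶ m.
r₂ = 15250 km = 1.525×10⁷ m.
Transfer ellipse a_t = (r₁ + r₂)/2 = 1.091×10⁷ m.
At r₁: circular v_c1 = √(μ/r₁) = 7794 m/s; transfer-perigee v_p = √[μ(2/r₁ − 1/a_t)] = 9217 m/s.
Δv₁ = v_p − v_c1 = 1423 m/s.
= 1.423 km/s.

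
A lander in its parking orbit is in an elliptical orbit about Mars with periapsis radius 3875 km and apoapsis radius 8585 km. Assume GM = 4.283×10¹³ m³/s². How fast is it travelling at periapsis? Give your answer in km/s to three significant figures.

v ≈ 3.90 km/s

Semi-major axis a = (r_p + r_a)/2 = 6230.0 km = 6.230×10⁶ m.
Vis-viva: v² = μ(2/r − 1/a) = 4.283×10¹³ × (5.161×10⁻⁷ − 1.605×10⁻⁷) = 1.523×10⁷ m²/s².
v = 3903 m/s = 3.903 km/s.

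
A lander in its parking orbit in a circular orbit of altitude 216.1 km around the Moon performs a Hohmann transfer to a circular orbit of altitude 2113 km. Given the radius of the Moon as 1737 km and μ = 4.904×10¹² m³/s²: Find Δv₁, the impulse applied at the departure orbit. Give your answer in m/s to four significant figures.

r₁ = 1737 + 216.1 = 1953.1 km = 1.9531×10⁶ m.
r₂ = 1737 + 2113 = 3850.0 km = 3.8500×10⁶ m.
Transfer ellipse a_t = (r₁ + r₂)/2 = 2.902×10⁶ m.
At r₁: circular v_c1 = √(μ/r₁) = 1585 m/s; transfer-perilune v_p = √[μ(2/r₁ − 1/a_t)] = 1825 m/s.
Δv₁ = v_p − v_c1 = 240.7 m/s.

Δv ≈ 240.7 m/s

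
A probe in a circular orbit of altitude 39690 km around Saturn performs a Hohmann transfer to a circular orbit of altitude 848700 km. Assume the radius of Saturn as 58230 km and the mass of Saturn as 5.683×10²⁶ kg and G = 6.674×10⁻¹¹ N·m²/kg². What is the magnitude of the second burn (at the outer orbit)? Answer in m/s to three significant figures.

μ = GM = 6.674×10⁻¹¹ × 5.683×10²⁶ = 3.793×10¹⁶ m³/s².
r₁ = 58230 + 39690 = 97920 km = 9.7920×10⁷ m.
r₂ = 58230 + 848700 = 906930 km = 9.0693×10⁸ m.
Transfer ellipse a_t = (r₁ + r₂)/2 = 5.024×10⁸ m.
At r₁: circular v_c1 = √(μ/r₁) = 19680 m/s; transfer-perikrone v_p = √[μ(2/r₁ − 1/a_t)] = 26440 m/s.
At r₂: circular v_c2 = √(μ/r₂) = 6467 m/s; transfer-apokrone v_a = √[μ(2/r₂ − 1/a_t)] = 2855 m/s.
Δv₂ = v_c2 − v_a = 3612 m/s.

Δv ≈ 3610 m/s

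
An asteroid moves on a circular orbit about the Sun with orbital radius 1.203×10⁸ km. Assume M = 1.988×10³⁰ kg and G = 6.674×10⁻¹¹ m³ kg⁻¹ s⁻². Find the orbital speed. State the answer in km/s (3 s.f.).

v ≈ 33.2 km/s

μ = GM = 6.674×10⁻¹¹ × 1.988×10³⁰ = 1.327×10²⁰ m³/s².
r = 1.203×10⁸ km = 1.203×10¹¹ m.
For a circular orbit v = √(μ/r) = √(1.327×10²⁰ / 1.203×10¹¹) = √(1.103×10⁹) = 33210 m/s.
That is 33.21 km/s.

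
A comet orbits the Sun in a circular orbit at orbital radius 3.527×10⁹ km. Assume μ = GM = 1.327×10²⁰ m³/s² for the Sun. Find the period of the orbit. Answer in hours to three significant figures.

T ≈ 1000000 hours

r = 3.527×10⁹ km = 3.527×10¹² m.
Kepler's third law: T = 2π√(r³/μ) = 2π√((3.527×10¹²)³ / 1.327×10²⁰).
r³/μ = 3.306×10¹⁷ s², so T = 2π × 5.750×10⁸ = 3.613×10⁹ s.
Converting: 3.613×10⁹ s ÷ 3600 = 1.004×10⁶ hours.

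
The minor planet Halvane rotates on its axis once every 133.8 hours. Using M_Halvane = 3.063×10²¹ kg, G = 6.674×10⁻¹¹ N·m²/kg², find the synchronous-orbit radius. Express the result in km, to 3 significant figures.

μ = GM = 6.674×10⁻¹¹ × 3.063×10²¹ = 2.044×10¹¹ m³/s².
T = 133.8 hours = 4.817×10⁵ s.
A synchronous orbit has period T, so by Kepler's third law a = (μT²/4π²)^(1/3).
μT²/4π² = 2.044×10¹¹ × (4.817×10⁵)² / 39.48 = 1.201×10²¹ m³.
a = 1.063×10⁷ m = 10631 km.

r_sync ≈ 10600 km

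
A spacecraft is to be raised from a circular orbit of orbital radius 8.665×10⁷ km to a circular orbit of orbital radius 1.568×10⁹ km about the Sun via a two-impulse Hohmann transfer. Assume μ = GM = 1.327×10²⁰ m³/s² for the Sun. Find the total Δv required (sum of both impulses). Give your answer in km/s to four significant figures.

Δv_total ≈ 20.96 km/s

r₁ = 8.665×10⁷ km = 8.665×10¹⁰ m.
r₂ = 1.568×10⁹ km = 1.568×10¹² m.
Transfer ellipse a_t = (r₁ + r₂)/2 = 8.273×10¹¹ m.
At r₁: circular v_c1 = √(μ/r₁) = 39130 m/s; transfer-perihelion v_p = √[μ(2/r₁ − 1/a_t)] = 53870 m/s.
Δv₁ = v_p − v_c1 = 14740 m/s.
At r₂: circular v_c2 = √(μ/r₂) = 9199 m/s; transfer-aphelion v_a = √[μ(2/r₂ − 1/a_t)] = 2977 m/s.
Δv₂ = v_c2 − v_a = 6222 m/s.
Total Δv = Δv₁ + Δv₂ = 20960 m/s = 20.96 km/s.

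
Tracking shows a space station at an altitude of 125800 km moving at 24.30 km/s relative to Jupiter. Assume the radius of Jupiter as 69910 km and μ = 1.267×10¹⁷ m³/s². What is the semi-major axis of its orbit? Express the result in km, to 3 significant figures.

a ≈ 1.80×10⁵ km

r = 69910 + 125800 = 1.9571×10⁵ km = 1.957×10⁸ m.
Specific orbital energy ε = v²/2 − μ/r = (24300)²/2 − 1.267×10¹⁷/1.957×10⁸ = -3.521×10⁸ J/kg.
Since ε = −μ/(2a), a = −μ/(2ε) = 1.799×10⁸ m = 1.7990×10⁵ km.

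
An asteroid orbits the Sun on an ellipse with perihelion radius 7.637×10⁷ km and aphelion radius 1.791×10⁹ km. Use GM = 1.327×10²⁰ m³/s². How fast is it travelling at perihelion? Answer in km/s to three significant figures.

Semi-major axis a = (r_p + r_a)/2 = 9.3368×10⁸ km = 9.337×10¹¹ m.
Vis-viva: v² = μ(2/r − 1/a) = 1.327×10²⁰ × (2.619×10⁻¹¹ − 1.071×10⁻¹²) = 3.333×10⁹ m²/s².
v = 57730 m/s = 57.73 km/s.

v ≈ 57.7 km/s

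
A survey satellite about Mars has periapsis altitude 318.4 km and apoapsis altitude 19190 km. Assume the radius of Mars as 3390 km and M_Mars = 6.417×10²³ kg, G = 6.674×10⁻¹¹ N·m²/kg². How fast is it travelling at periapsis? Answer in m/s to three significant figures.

v ≈ 4450 m/s

μ = GM = 6.674×10⁻¹¹ × 6.417×10²³ = 4.283×10¹³ m³/s².
r_p = 3390 + 318.4 = 3708.4 km = 3.7084×10⁶ m.
r_a = 3390 + 19190 = 22580 km = 2.2580×10⁷ m.
Semi-major axis a = (r_p + r_a)/2 = 13144 km = 1.314×10⁷ m.
Vis-viva: v² = μ(2/r − 1/a) = 4.283×10¹³ × (5.393×10⁻⁷ − 7.608×10⁻⁸) = 1.984×10⁷ m²/s².
v = 4454 m/s.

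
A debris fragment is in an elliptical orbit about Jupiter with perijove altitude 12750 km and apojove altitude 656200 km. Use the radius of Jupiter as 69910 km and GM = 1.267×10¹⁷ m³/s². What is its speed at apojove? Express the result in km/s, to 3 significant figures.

v ≈ 5.97 km/s

r_p = 69910 + 12750 = 82660 km = 8.2660×10⁷ m.
r_a = 69910 + 656200 = 726110 km = 7.2611×10⁸ m.
Semi-major axis a = (r_p + r_a)/2 = 4.0438×10⁵ km = 4.044×10⁸ m.
Vis-viva: v² = μ(2/r − 1/a) = 1.267×10¹⁷ × (2.754×10⁻⁹ − 2.473×10⁻⁹) = 3.567×10⁷ m²/s².
v = 5972 m/s = 5.972 km/s.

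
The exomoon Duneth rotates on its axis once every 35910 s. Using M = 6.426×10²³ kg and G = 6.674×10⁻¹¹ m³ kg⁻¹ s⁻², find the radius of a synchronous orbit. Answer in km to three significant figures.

μ = GM = 6.674×10⁻¹¹ × 6.426×10²³ = 4.289×10¹³ m³/s².
A synchronous orbit has period T, so by Kepler's third law a = (μT²/4π²)^(1/3).
μT²/4π² = 4.289×10¹³ × (3.591×10⁴)² / 39.48 = 1.401×10²¹ m³.
a = 1.119×10⁷ m = 11189 km.

r_sync ≈ 11200 km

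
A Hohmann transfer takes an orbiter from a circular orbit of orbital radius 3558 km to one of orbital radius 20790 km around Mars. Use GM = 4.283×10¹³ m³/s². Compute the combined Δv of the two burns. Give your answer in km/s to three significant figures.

r₁ = 3558 km = 3.558×10⁶ m.
r₂ = 20790 km = 2.079×10⁷ m.
Transfer ellipse a_t = (r₁ + r₂)/2 = 1.217×10⁷ m.
At r₁: circular v_c1 = √(μ/r₁) = 3470 m/s; transfer-periapsis v_p = √[μ(2/r₁ − 1/a_t)] = 4534 m/s.
Δv₁ = v_p − v_c1 = 1064 m/s.
At r₂: circular v_c2 = √(μ/r₂) = 1435 m/s; transfer-apoapsis v_a = √[μ(2/r₂ − 1/a_t)] = 775.9 m/s.
Δv₂ = v_c2 − v_a = 659.4 m/s.
Total Δv = Δv₁ + Δv₂ = 1724 m/s = 1.724 km/s.

Δv_total ≈ 1.72 km/s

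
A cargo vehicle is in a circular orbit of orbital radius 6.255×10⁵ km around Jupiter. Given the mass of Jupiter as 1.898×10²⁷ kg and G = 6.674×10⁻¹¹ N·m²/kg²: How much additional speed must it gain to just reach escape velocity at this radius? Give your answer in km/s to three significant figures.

μ = GM = 6.674×10⁻¹¹ × 1.898×10²⁷ = 1.267×10¹⁷ m³/s².
r = 6.255×10⁵ km = 6.255×10⁸ m.
Circular speed v_c = √(μ/r) = 14230 m/s.
Escape speed v_esc = √(2μ/r) = √2 × v_c = 20130 m/s.
Δv = v_esc − v_c = 5895 m/s = 5.895 km/s.

Δv ≈ 5.89 km/s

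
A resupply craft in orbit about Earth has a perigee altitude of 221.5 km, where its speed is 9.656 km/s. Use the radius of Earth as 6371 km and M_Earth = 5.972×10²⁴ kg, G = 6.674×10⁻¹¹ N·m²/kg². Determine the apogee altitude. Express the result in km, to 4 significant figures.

apogee altitude ≈ 15840 km

μ = GM = 6.674×10⁻¹¹ × 5.972×10²⁴ = 3.986×10¹⁴ m³/s².
r_p = 6371 + 221.5 = 6592.5 km = 6.592×10⁶ m.
Specific energy ε = v²/2 − μ/r = -1.384×10⁷ J/kg, so a = −μ/(2ε) = 1.440×10⁷ m.
The apsides satisfy r_p + r_a = 2a, so the apogee radius is 2a − r_p = 2.221×10⁷ m = 22208 km.
Apogee altitude = 22208 − 6371 = 15837 km.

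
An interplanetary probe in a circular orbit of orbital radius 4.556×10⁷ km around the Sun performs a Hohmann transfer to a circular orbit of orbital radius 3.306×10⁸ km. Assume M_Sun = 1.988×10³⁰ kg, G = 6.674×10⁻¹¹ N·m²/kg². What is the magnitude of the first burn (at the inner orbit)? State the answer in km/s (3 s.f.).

μ = GM = 6.674×10⁻¹¹ × 1.988×10³⁰ = 1.327×10²⁰ m³/s².
r₁ = 4.556×10⁷ km = 4.556×10¹⁰ m.
r₂ = 3.306×10⁸ km = 3.306×10¹¹ m.
Transfer ellipse a_t = (r₁ + r₂)/2 = 1.881×10¹¹ m.
At r₁: circular v_c1 = √(μ/r₁) = 53960 m/s; transfer-perihelion v_p = √[μ(2/r₁ − 1/a_t)] = 71550 m/s.
Δv₁ = v_p − v_c1 = 17580 m/s.
= 17.58 km/s.

Δv ≈ 17.6 km/s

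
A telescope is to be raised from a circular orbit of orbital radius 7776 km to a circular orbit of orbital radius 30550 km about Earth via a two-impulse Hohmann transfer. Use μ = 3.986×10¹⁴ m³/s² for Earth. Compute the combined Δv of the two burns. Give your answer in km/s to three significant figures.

r₁ = 7776 km = 7.776×10⁶ m.
r₂ = 30550 km = 3.055×10⁷ m.
Transfer ellipse a_t = (r₁ + r₂)/2 = 1.916×10⁷ m.
At r₁: circular v_c1 = √(μ/r₁) = 7160 m/s; transfer-perigee v_p = √[μ(2/r₁ − 1/a_t)] = 9040 m/s.
Δv₁ = v_p − v_c1 = 1880 m/s.
At r₂: circular v_c2 = √(μ/r₂) = 3612 m/s; transfer-apogee v_a = √[μ(2/r₂ − 1/a_t)] = 2301 m/s.
Δv₂ = v_c2 − v_a = 1311 m/s.
Total Δv = Δv₁ + Δv₂ = 3191 m/s = 3.191 km/s.

Δv_total ≈ 3.19 km/s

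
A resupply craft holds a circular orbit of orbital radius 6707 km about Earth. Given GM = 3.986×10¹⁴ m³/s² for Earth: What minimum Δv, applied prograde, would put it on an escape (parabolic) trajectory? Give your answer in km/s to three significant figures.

r = 6707 km = 6.707×10⁶ m.
Circular speed v_c = √(μ/r) = 7709 m/s.
Escape speed v_esc = √(2μ/r) = √2 × v_c = 10900 m/s.
Δv = v_esc − v_c = 3193 m/s = 3.193 km/s.

Δv ≈ 3.19 km/s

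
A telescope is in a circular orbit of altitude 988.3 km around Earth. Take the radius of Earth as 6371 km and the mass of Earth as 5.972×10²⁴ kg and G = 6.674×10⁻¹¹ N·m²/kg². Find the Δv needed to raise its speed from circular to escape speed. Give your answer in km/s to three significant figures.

Δv ≈ 3.05 km/s

μ = GM = 6.674×10⁻¹¹ × 5.972×10²⁴ = 3.986×10¹⁴ m³/s².
r = 6371 + 988.3 = 7359.3 km = 7.3593×10⁶ m.
Circular speed v_c = √(μ/r) = 7359 m/s.
Escape speed v_esc = √(2μ/r) = √2 × v_c = 10410 m/s.
Δv = v_esc − v_c = 3048 m/s = 3.048 km/s.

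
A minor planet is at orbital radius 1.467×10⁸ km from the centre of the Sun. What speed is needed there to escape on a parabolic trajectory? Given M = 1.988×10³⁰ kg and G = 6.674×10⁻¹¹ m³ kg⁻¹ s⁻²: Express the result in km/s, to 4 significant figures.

μ = GM = 6.674×10⁻¹¹ × 1.988×10³⁰ = 1.327×10²⁰ m³/s².
r = 1.467×10⁸ km = 1.467×10¹¹ m.
Escape speed v_esc = √(2μ/r) = √(2 × 1.327×10²⁰ / 1.467×10¹¹) = √(1.809×10⁹) = 42530 m/s.
= 42.53 km/s.

v_esc ≈ 42.53 km/s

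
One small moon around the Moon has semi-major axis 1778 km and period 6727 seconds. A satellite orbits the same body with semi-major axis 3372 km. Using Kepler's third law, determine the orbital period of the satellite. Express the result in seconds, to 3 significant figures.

Kepler's third law: T² ∝ a³, so T₂ = T₁ (a₂/a₁)^(3/2).
a₂/a₁ = 1.897, (a₂/a₁)^(3/2) = 2.612.
T₂ = 6727 × 2.612 = 17570 seconds.

T₂ ≈ 17600 seconds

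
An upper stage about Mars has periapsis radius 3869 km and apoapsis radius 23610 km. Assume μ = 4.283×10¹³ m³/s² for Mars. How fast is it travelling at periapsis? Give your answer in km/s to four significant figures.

v ≈ 4.362 km/s

Semi-major axis a = (r_p + r_a)/2 = 13740 km = 1.374×10⁷ m.
Vis-viva: v² = μ(2/r − 1/a) = 4.283×10¹³ × (5.169×10⁻⁷ − 7.278×10⁻⁸) = 1.902×10⁷ m²/s².
v = 4362 m/s = 4.362 km/s.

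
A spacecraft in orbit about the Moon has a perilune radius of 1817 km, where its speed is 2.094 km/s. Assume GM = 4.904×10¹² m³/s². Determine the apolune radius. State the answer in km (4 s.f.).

apolune radius ≈ 7864 km

r_p = 1.817×10⁶ m.
Specific energy ε = v²/2 − μ/r = -5.065×10⁵ J/kg, so a = −μ/(2ε) = 4.841×10⁶ m.
The apsides satisfy r_p + r_a = 2a, so the apolune radius is 2a − r_p = 7.864×10⁶ m = 7864.4 km.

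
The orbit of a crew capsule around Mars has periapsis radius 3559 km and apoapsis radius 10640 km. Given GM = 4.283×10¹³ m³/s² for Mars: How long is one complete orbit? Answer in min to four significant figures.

Semi-major axis a = (r_p + r_a)/2 = (3559.0 + 10640)/2 = 7099.5 km = 7.100×10⁶ m.
By Kepler's third law T = 2π√(a³/μ) = 2π × 2.890×10³ = 1.816×10⁴ s.
= 302.7 min.

T ≈ 302.7 min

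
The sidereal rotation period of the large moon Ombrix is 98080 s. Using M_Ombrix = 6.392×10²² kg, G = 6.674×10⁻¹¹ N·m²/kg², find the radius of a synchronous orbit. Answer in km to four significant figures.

r_sync ≈ 10130 km

μ = GM = 6.674×10⁻¹¹ × 6.392×10²² = 4.266×10¹² m³/s².
A synchronous orbit has period T, so by Kepler's third law a = (μT²/4π²)^(1/3).
μT²/4π² = 4.266×10¹² × (9.808×10⁴)² / 39.48 = 1.039×10²¹ m³.
a = 1.013×10⁷ m = 10130 km.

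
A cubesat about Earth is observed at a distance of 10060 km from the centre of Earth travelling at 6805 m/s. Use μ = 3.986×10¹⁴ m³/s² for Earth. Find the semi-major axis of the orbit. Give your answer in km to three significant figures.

r = 1.006×10⁷ m.
Specific orbital energy ε = v²/2 − μ/r = (6805)²/2 − 3.986×10¹⁴/1.006×10⁷ = -1.647×10⁷ J/kg.
Since ε = −μ/(2a), a = −μ/(2ε) = 1.210×10⁷ m = 12102 km.

a ≈ 12100 km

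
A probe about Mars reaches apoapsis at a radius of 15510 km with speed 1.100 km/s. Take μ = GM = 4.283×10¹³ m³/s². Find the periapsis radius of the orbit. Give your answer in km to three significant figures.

r_a = 1.551×10⁷ m.
Specific energy ε = v²/2 − μ/r = -2.156×10⁶ J/kg, so a = −μ/(2ε) = 9.931×10⁶ m.
The apsides satisfy r_p + r_a = 2a, so the periapsis radius is 2a − r_a = 4.351×10⁶ m = 4351.4 km.

periapsis radius ≈ 4350 km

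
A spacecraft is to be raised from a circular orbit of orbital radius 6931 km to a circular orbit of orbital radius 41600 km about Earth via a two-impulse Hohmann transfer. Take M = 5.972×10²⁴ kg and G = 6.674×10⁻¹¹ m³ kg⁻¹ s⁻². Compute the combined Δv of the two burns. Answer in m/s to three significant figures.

μ = GM = 6.674×10⁻¹¹ × 5.972×10²⁴ = 3.986×10¹⁴ m³/s².
r₁ = 6931 km = 6.931×10⁶ m.
r₂ = 41600 km = 4.160×10⁷ m.
Transfer ellipse a_t = (r₁ + r₂)/2 = 2.427×10⁷ m.
At r₁: circular v_c1 = √(μ/r₁) = 7583 m/s; transfer-perigee v_p = √[μ(2/r₁ − 1/a_t)] = 9929 m/s.
Δv₁ = v_p − v_c1 = 2346 m/s.
At r₂: circular v_c2 = √(μ/r₂) = 3095 m/s; transfer-apogee v_a = √[μ(2/r₂ − 1/a_t)] = 1654 m/s.
Δv₂ = v_c2 − v_a = 1441 m/s.
Total Δv = Δv₁ + Δv₂ = 3787 m/s.

Δv_total ≈ 3790 m/s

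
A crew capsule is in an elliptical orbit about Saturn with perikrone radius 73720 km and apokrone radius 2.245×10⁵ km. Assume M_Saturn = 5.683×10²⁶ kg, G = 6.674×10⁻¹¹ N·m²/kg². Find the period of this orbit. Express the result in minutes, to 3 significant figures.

μ = GM = 6.674×10⁻¹¹ × 5.683×10²⁶ = 3.793×10¹⁶ m³/s².
Semi-major axis a = (r_p + r_a)/2 = (73720 + 2.2450×10⁵)/2 = 1.4911×10⁵ km = 1.491×10⁸ m.
By Kepler's third law T = 2π√(a³/μ) = 2π × 9.349×10³ = 5.874×10⁴ s.
= 979.1 minutes.

T ≈ 979 minutes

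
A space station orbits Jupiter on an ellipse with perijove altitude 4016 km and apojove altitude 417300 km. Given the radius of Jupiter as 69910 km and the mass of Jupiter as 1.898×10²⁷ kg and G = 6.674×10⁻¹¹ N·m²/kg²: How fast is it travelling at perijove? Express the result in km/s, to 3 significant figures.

v ≈ 54.5 km/s

μ = GM = 6.674×10⁻¹¹ × 1.898×10²⁷ = 1.267×10¹⁷ m³/s².
r_p = 69910 + 4016 = 73926 km = 7.3926×10⁷ m.
r_a = 69910 + 417300 = 487210 km = 4.8721×10⁸ m.
Semi-major axis a = (r_p + r_a)/2 = 2.8057×10⁵ km = 2.806×10⁸ m.
Vis-viva: v² = μ(2/r − 1/a) = 1.267×10¹⁷ × (2.705×10⁻⁸ − 3.564×10⁻⁹) = 2.976×10⁹ m²/s².
v = 54550 m/s = 54.55 km/s.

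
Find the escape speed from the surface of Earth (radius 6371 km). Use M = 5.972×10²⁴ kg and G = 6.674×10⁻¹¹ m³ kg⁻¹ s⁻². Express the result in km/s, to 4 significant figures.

v_esc ≈ 11.19 km/s

μ = GM = 6.674×10⁻¹¹ × 5.972×10²⁴ = 3.986×10¹⁴ m³/s².
r = R = 6.371×10⁶ m.
Escape speed v_esc = √(2μ/r) = √(2 × 3.986×10¹⁴ / 6.371×10⁶) = √(1.251×10⁸) = 11190 m/s.
= 11.19 km/s.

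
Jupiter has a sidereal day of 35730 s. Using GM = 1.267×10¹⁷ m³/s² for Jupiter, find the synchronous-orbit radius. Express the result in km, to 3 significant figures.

r_sync ≈ 1.60×10⁵ km

A synchronous orbit has period T, so by Kepler's third law a = (μT²/4π²)^(1/3).
μT²/4π² = 1.267×10¹⁷ × (3.573×10⁴)² / 39.48 = 4.097×10²⁴ m³.
a = 1.600×10⁸ m = 1.6002×10⁵ km.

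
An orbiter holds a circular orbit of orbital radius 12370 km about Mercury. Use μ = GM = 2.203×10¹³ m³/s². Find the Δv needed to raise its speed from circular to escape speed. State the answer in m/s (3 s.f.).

Δv ≈ 553 m/s

r = 12370 km = 1.237×10⁷ m.
Circular speed v_c = √(μ/r) = 1335 m/s.
Escape speed v_esc = √(2μ/r) = √2 × v_c = 1887 m/s.
Δv = v_esc − v_c = 552.8 m/s.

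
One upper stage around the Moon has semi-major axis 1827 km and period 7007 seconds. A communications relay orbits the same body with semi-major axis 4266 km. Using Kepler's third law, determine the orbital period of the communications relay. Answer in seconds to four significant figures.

Kepler's third law: T² ∝ a³, so T₂ = T₁ (a₂/a₁)^(3/2).
a₂/a₁ = 2.335, (a₂/a₁)^(3/2) = 3.568.
T₂ = 7007 × 3.568 = 25000 seconds.

T₂ ≈ 25000 seconds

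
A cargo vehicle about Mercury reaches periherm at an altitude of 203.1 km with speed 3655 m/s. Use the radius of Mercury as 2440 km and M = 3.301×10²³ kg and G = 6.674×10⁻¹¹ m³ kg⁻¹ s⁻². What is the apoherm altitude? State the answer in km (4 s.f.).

μ = GM = 6.674×10⁻¹¹ × 3.301×10²³ = 2.203×10¹³ m³/s².
r_p = 2440 + 203.1 = 2643.1 km = 2.643×10⁶ m.
Specific energy ε = v²/2 − μ/r = -1.656×10⁶ J/kg, so a = −μ/(2ε) = 6.653×10⁶ m.
The apsides satisfy r_p + r_a = 2a, so the apoherm radius is 2a − r_p = 1.066×10⁷ m = 10663 km.
Apoherm altitude = 10663 − 2440 = 8222.8 km.

apoherm altitude ≈ 8223 km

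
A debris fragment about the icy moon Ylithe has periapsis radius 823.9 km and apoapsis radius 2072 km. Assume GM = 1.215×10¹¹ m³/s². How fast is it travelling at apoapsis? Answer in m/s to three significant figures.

Semi-major axis a = (r_p + r_a)/2 = 1448.0 km = 1.448×10⁶ m.
Vis-viva: v² = μ(2/r − 1/a) = 1.215×10¹¹ × (9.653×10⁻⁷ − 6.906×10⁻⁷) = 3.337×10⁴ m²/s².
v = 182.7 m/s.

v ≈ 183 m/s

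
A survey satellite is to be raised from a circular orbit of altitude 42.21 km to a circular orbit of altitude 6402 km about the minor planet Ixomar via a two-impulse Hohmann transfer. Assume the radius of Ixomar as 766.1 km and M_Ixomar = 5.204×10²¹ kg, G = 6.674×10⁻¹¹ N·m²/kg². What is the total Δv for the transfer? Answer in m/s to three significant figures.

μ = GM = 6.674×10⁻¹¹ × 5.204×10²¹ = 3.473×10¹¹ m³/s².
r₁ = 766.1 + 42.21 = 808.31 km = 8.0831×10⁵ m.
r₂ = 766.1 + 6402 = 7168.1 km = 7.1681×10⁶ m.
Transfer ellipse a_t = (r₁ + r₂)/2 = 3.988×10⁶ m.
At r₁: circular v_c1 = √(μ/r₁) = 655.5 m/s; transfer-periapsis v_p = √[μ(2/r₁ − 1/a_t)] = 878.8 m/s.
Δv₁ = v_p − v_c1 = 223.3 m/s.
At r₂: circular v_c2 = √(μ/r₂) = 220.1 m/s; transfer-apoapsis v_a = √[μ(2/r₂ − 1/a_t)] = 99.10 m/s.
Δv₂ = v_c2 − v_a = 121.0 m/s.
Total Δv = Δv₁ + Δv₂ = 344.3 m/s.

Δv_total ≈ 344 m/s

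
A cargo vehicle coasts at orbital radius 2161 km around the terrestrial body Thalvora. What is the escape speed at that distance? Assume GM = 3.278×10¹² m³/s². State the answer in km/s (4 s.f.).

r = 2161 km = 2.161×10⁶ m.
Escape speed v_esc = √(2μ/r) = √(2 × 3.278×10¹² / 2.161×10⁶) = √(3.034×10⁶) = 1742 m/s.
= 1.742 km/s.

v_esc ≈ 1.742 km/s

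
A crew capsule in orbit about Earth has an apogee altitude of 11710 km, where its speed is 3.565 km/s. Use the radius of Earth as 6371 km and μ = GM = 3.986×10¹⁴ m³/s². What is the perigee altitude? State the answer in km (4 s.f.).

r_a = 6371 + 11710 = 18081 km = 1.808×10⁷ m.
Specific energy ε = v²/2 − μ/r = -1.569×10⁷ J/kg, so a = −μ/(2ε) = 1.270×10⁷ m.
The apsides satisfy r_p + r_a = 2a, so the perigee radius is 2a − r_a = 7.323×10⁶ m = 7322.7 km.
Perigee altitude = 7322.7 − 6371 = 951.70 km.

perigee altitude ≈ 951.7 km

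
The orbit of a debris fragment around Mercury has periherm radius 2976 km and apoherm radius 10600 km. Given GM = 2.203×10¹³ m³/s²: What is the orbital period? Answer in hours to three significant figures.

Semi-major axis a = (r_p + r_a)/2 = (2976.0 + 10600)/2 = 6788.0 km = 6.788×10⁶ m.
By Kepler's third law T = 2π√(a³/μ) = 2π × 3.768×10³ = 2.367×10⁴ s.
= 6.576 hours.

T ≈ 6.58 hours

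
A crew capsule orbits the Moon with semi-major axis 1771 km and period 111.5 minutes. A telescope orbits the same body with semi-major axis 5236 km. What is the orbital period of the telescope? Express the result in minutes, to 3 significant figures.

T₂ ≈ 567 minutes

Kepler's third law: T² ∝ a³, so T₂ = T₁ (a₂/a₁)^(3/2).
a₂/a₁ = 2.957, (a₂/a₁)^(3/2) = 5.084.
T₂ = 111.5 × 5.084 = 566.8 minutes.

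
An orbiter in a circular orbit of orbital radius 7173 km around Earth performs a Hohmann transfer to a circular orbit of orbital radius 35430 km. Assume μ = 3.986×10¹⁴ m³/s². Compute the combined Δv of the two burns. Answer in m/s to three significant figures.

Δv_total ≈ 3570 m/s

r₁ = 7173 km = 7.173×10⁶ m.
r₂ = 35430 km = 3.543×10⁷ m.
Transfer ellipse a_t = (r₁ + r₂)/2 = 2.130×10⁷ m.
At r₁: circular v_c1 = √(μ/r₁) = 7454 m/s; transfer-perigee v_p = √[μ(2/r₁ − 1/a_t)] = 9614 m/s.
Δv₁ = v_p − v_c1 = 2159 m/s.
At r₂: circular v_c2 = √(μ/r₂) = 3354 m/s; transfer-apogee v_a = √[μ(2/r₂ − 1/a_t)] = 1946 m/s.
Δv₂ = v_c2 − v_a = 1408 m/s.
Total Δv = Δv₁ + Δv₂ = 3567 m/s.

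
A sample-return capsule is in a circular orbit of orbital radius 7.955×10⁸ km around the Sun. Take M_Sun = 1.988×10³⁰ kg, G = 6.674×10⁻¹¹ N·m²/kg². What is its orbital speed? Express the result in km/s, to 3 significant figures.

μ = GM = 6.674×10⁻¹¹ × 1.988×10³⁰ = 1.327×10²⁰ m³/s².
r = 7.955×10⁸ km = 7.955×10¹¹ m.
For a circular orbit v = √(μ/r) = √(1.327×10²⁰ / 7.955×10¹¹) = √(1.668×10⁸) = 12910 m/s.
That is 12.91 km/s.

v ≈ 12.9 km/s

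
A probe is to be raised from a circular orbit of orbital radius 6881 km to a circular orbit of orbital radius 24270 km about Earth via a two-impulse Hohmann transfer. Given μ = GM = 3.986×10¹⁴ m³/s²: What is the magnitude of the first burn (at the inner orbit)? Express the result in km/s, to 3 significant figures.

r₁ = 6881 km = 6.881×10⁶ m.
r₂ = 24270 km = 2.427×10⁷ m.
Transfer ellipse a_t = (r₁ + r₂)/2 = 1.558×10⁷ m.
At r₁: circular v_c1 = √(μ/r₁) = 7611 m/s; transfer-perigee v_p = √[μ(2/r₁ − 1/a_t)] = 9501 m/s.
Δv₁ = v_p − v_c1 = 1890 m/s.
= 1.890 km/s.

Δv ≈ 1.89 km/s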